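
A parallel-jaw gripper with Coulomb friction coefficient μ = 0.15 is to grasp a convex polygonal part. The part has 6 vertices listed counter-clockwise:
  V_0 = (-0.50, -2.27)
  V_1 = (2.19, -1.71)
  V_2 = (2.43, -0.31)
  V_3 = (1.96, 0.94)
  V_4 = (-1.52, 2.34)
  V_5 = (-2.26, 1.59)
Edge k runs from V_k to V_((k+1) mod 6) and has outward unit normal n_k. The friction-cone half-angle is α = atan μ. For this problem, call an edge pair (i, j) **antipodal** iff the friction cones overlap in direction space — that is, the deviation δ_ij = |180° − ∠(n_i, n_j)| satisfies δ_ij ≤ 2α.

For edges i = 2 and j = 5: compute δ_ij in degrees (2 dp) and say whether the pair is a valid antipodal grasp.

α = atan 0.15 = 8.53°;  2α = 17.06°
edge 2: e_2 = (-0.47, +1.25);  n_2 = (+0.9360, +0.3519)
edge 5: e_5 = (+1.76, -3.86);  n_5 = (-0.9099, -0.4149)
∠(n_2, n_5) = 176.10°
δ = |180° − 176.10°| = 3.90°
3.90° ≤ 2α = 17.06°  →  valid

δ = 3.90°, valid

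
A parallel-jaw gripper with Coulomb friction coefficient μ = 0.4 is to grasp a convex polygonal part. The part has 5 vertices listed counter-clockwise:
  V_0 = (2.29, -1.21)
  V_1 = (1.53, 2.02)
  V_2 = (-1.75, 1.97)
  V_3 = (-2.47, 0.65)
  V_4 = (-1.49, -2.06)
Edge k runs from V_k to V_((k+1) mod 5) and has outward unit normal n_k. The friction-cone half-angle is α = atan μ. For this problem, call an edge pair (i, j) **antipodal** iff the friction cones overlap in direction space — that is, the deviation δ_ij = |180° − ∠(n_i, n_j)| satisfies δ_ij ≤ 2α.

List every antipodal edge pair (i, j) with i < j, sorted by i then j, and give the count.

α = atan 0.4 = 21.80°;  2α = 43.60°
n_0 = (+0.9734, +0.2290)
n_1 = (-0.0152, +0.9999)
n_2 = (-0.8779, +0.4789)
n_3 = (-0.9404, -0.3401)
n_4 = (+0.2194, -0.9756)
  (0,1): δ = 102.37°  ·
  (0,2): δ = 41.85°  ✓
  (0,3): δ = 6.64°  ✓
  (0,4): δ = 89.43°  ·
  (1,2): δ = 119.48°  ·
  (1,3): δ = 70.99°  ·
  (1,4): δ = 11.80°  ✓
  (2,3): δ = 131.51°  ·
  (2,4): δ = 48.72°  ·
  (3,4): δ = 97.21°  ·
antipodal pairs: 3

count = 3; pairs: (0,2), (0,3), (1,4)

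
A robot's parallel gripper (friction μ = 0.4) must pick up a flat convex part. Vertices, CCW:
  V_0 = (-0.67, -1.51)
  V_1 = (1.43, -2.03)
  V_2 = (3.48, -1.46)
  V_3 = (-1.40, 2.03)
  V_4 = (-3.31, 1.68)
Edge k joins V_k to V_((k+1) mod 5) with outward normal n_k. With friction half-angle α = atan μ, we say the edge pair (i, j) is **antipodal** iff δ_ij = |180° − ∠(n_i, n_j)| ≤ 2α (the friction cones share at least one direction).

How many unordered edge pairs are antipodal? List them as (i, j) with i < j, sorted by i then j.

count = 4; pairs: (0,2), (0,3), (1,3), (2,4)

α = atan 0.4 = 21.80°;  2α = 43.60°
n_0 = (-0.2404, -0.9707)
n_1 = (+0.2679, -0.9635)
n_2 = (+0.5817, +0.8134)
n_3 = (-0.1802, +0.9836)
n_4 = (-0.7704, -0.6376)
  (0,1): δ = 150.55°  ·
  (0,2): δ = 21.66°  ✓
  (0,3): δ = 24.29°  ✓
  (0,4): δ = 143.52°  ·
  (1,2): δ = 51.11°  ·
  (1,3): δ = 5.15°  ✓
  (1,4): δ = 114.07°  ·
  (2,3): δ = 134.04°  ·
  (2,4): δ = 14.82°  ✓
  (3,4): δ = 60.77°  ·
antipodal pairs: 4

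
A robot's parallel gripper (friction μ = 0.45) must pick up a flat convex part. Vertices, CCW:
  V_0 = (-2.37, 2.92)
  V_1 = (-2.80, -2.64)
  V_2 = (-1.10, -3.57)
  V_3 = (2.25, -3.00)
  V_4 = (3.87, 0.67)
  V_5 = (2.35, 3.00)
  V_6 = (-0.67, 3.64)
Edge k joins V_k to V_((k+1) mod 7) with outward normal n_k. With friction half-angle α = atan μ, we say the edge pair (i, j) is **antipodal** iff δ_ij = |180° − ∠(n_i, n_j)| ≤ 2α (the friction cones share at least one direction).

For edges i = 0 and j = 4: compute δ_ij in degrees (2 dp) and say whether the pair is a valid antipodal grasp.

α = atan 0.45 = 24.23°;  2α = 48.46°
edge 0: e_0 = (-0.43, -5.56);  n_0 = (-0.9970, +0.0771)
edge 4: e_4 = (-1.52, +2.33);  n_4 = (+0.8375, +0.5464)
∠(n_0, n_4) = 142.46°
δ = |180° − 142.46°| = 37.54°
37.54° ≤ 2α = 48.46°  →  valid

δ = 37.54°, valid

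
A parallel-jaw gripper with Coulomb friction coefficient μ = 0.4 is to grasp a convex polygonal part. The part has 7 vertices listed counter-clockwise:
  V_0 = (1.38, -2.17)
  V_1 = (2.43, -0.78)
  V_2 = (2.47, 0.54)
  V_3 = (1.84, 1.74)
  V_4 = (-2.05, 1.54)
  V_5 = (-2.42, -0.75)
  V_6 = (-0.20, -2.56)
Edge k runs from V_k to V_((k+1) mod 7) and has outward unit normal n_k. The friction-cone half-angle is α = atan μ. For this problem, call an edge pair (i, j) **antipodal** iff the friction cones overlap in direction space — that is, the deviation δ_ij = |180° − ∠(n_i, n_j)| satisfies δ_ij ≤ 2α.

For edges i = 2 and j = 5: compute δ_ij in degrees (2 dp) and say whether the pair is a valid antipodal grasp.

δ = 23.11°, valid

α = atan 0.4 = 21.80°;  2α = 43.60°
edge 2: e_2 = (-0.63, +1.20);  n_2 = (+0.8854, +0.4648)
edge 5: e_5 = (+2.22, -1.81);  n_5 = (-0.6319, -0.7750)
∠(n_2, n_5) = 156.89°
δ = |180° − 156.89°| = 23.11°
23.11° ≤ 2α = 43.60°  →  valid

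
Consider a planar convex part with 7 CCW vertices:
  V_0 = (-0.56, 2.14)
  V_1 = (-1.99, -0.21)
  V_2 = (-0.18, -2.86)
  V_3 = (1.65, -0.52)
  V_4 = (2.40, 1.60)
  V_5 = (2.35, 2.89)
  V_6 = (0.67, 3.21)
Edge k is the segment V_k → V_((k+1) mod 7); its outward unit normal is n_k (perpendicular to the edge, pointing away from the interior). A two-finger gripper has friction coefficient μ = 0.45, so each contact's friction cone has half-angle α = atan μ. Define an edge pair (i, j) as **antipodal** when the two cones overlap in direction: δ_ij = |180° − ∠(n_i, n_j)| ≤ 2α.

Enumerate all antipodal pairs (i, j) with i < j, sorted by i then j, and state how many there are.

α = atan 0.45 = 24.23°;  2α = 48.46°
n_0 = (-0.8543, +0.5198)
n_1 = (-0.8258, -0.5640)
n_2 = (+0.7877, -0.6160)
n_3 = (+0.9427, -0.3335)
n_4 = (+0.9992, +0.0387)
n_5 = (+0.1871, +0.9823)
n_6 = (-0.6563, +0.7545)
  (0,1): δ = 114.35°  ·
  (0,2): δ = 6.71°  ✓
  (0,3): δ = 11.84°  ✓
  (0,4): δ = 33.54°  ✓
  (0,5): δ = 110.54°  ·
  (0,6): δ = 162.34°  ·
  (1,2): δ = 72.36°  ·
  (1,3): δ = 53.82°  ·
  (1,4): δ = 32.11°  ✓
  (1,5): δ = 44.88°  ✓
  (1,6): δ = 96.69°  ·
  (2,3): δ = 161.46°  ·
  (2,4): δ = 139.75°  ·
  (2,5): δ = 62.76°  ·
  (2,6): δ = 10.95°  ✓
  (3,4): δ = 158.30°  ·
  (3,5): δ = 81.30°  ·
  (3,6): δ = 29.50°  ✓
  (4,5): δ = 103.00°  ·
  (4,6): δ = 51.20°  ·
  (5,6): δ = 128.20°  ·
antipodal pairs: 7

count = 7; pairs: (0,2), (0,3), (0,4), (1,4), (1,5), (2,6), (3,6)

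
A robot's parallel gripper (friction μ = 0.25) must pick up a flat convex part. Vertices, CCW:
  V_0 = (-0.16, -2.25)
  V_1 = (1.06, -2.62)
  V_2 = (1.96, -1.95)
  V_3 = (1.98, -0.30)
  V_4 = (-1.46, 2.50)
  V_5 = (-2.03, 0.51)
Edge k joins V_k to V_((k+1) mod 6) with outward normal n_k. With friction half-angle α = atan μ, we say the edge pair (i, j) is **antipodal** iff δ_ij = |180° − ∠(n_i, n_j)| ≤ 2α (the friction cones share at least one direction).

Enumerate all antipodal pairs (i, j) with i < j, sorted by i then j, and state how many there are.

α = atan 0.25 = 14.04°;  2α = 28.07°
n_0 = (-0.2902, -0.9570)
n_1 = (+0.5971, -0.8021)
n_2 = (+0.9999, -0.0121)
n_3 = (+0.6313, +0.7756)
n_4 = (-0.9613, +0.2754)
n_5 = (-0.8279, -0.5609)
  (0,1): δ = 126.46°  ·
  (0,2): δ = 73.82°  ·
  (0,3): δ = 22.27°  ✓
  (0,4): δ = 90.89°  ·
  (0,5): δ = 140.99°  ·
  (1,2): δ = 127.36°  ·
  (1,3): δ = 75.81°  ·
  (1,4): δ = 37.35°  ·
  (1,5): δ = 87.45°  ·
  (2,3): δ = 128.45°  ·
  (2,4): δ = 15.29°  ✓
  (2,5): δ = 34.81°  ·
  (3,4): δ = 66.84°  ·
  (3,5): δ = 16.74°  ✓
  (4,5): δ = 129.90°  ·
antipodal pairs: 3

count = 3; pairs: (0,3), (2,4), (3,5)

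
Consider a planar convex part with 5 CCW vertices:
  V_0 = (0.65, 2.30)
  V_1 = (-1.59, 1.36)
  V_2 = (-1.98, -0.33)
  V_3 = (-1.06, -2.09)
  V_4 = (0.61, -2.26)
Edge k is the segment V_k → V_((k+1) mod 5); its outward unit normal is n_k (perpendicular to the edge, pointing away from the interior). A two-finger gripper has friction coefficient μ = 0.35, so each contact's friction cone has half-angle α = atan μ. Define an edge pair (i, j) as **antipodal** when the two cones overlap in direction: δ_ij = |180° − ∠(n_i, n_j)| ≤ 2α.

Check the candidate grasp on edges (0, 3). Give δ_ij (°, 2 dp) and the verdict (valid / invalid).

α = atan 0.35 = 19.29°;  2α = 38.58°
edge 0: e_0 = (-2.24, -0.94);  n_0 = (-0.3870, +0.9221)
edge 3: e_3 = (+1.67, -0.17);  n_3 = (-0.1013, -0.9949)
∠(n_0, n_3) = 151.42°
δ = |180° − 151.42°| = 28.58°
28.58° ≤ 2α = 38.58°  →  valid

δ = 28.58°, valid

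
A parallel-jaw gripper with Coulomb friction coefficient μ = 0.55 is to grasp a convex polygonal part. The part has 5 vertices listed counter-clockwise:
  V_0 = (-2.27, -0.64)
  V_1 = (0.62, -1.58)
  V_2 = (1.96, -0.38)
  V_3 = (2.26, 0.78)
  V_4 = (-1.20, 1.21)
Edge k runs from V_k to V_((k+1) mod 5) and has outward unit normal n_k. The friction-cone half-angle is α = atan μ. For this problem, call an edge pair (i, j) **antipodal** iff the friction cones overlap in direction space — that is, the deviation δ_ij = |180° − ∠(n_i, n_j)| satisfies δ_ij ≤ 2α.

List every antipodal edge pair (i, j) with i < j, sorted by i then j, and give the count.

count = 4; pairs: (0,3), (1,3), (1,4), (2,4)

α = atan 0.55 = 28.81°;  2α = 57.62°
n_0 = (-0.3093, -0.9510)
n_1 = (+0.6671, -0.7450)
n_2 = (+0.9681, -0.2504)
n_3 = (+0.1233, +0.9924)
n_4 = (-0.8656, +0.5007)
  (0,1): δ = 120.14°  ·
  (0,2): δ = 86.48°  ·
  (0,3): δ = 10.93°  ✓
  (0,4): δ = 77.97°  ·
  (1,2): δ = 146.35°  ·
  (1,3): δ = 48.93°  ✓
  (1,4): δ = 18.11°  ✓
  (2,3): δ = 82.58°  ·
  (2,4): δ = 15.54°  ✓
  (3,4): δ = 112.96°  ·
antipodal pairs: 4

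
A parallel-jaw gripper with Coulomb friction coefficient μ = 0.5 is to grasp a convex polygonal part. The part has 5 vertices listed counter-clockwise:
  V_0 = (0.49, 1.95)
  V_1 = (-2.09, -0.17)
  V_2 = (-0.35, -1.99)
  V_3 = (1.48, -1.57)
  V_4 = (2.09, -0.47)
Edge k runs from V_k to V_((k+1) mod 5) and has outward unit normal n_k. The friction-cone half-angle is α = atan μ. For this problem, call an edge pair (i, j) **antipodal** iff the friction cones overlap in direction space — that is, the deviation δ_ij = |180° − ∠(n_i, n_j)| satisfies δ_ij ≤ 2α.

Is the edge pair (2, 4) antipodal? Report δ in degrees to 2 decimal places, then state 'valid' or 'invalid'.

α = atan 0.5 = 26.57°;  2α = 53.13°
edge 2: e_2 = (+1.83, +0.42);  n_2 = (+0.2237, -0.9747)
edge 4: e_4 = (-1.60, +2.42);  n_4 = (+0.8342, +0.5515)
∠(n_2, n_4) = 110.54°
δ = |180° − 110.54°| = 69.46°
69.46° > 2α = 53.13°  →  invalid

δ = 69.46°, invalid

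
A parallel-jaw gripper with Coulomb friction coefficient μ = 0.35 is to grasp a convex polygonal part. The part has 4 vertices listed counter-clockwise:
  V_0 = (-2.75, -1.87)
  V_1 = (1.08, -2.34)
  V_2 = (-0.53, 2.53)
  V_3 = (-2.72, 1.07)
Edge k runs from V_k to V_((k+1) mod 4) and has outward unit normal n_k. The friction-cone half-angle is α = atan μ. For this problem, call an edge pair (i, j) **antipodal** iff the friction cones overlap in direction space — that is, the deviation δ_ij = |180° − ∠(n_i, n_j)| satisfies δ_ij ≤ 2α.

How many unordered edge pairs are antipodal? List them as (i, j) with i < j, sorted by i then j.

count = 1; pairs: (1,3)

α = atan 0.35 = 19.29°;  2α = 38.58°
n_0 = (-0.1218, -0.9926)
n_1 = (+0.9495, +0.3139)
n_2 = (-0.5547, +0.8321)
n_3 = (-0.9999, +0.0102)
  (0,1): δ = 64.71°  ·
  (0,2): δ = 40.69°  ·
  (0,3): δ = 96.41°  ·
  (1,2): δ = 74.60°  ·
  (1,3): δ = 18.88°  ✓
  (2,3): δ = 124.27°  ·
antipodal pairs: 1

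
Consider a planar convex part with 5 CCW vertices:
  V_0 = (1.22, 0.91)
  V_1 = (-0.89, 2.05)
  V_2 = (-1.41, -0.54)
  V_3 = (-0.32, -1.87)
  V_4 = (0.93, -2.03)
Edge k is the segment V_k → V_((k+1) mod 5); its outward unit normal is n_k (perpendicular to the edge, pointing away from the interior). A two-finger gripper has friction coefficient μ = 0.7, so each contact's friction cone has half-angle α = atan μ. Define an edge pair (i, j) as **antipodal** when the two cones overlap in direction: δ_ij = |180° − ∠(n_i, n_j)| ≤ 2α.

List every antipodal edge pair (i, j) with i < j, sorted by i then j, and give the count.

α = atan 0.7 = 34.99°;  2α = 69.98°
n_0 = (+0.4753, +0.8798)
n_1 = (-0.9804, +0.1968)
n_2 = (-0.7734, -0.6339)
n_3 = (-0.1270, -0.9919)
n_4 = (+0.9952, -0.0982)
  (0,1): δ = 72.97°  ·
  (0,2): δ = 22.28°  ✓
  (0,3): δ = 21.09°  ✓
  (0,4): δ = 112.75°  ·
  (1,2): δ = 129.31°  ·
  (1,3): δ = 85.94°  ·
  (1,4): δ = 5.72°  ✓
  (2,3): δ = 136.63°  ·
  (2,4): δ = 44.97°  ✓
  (3,4): δ = 88.34°  ·
antipodal pairs: 4

count = 4; pairs: (0,2), (0,3), (1,4), (2,4)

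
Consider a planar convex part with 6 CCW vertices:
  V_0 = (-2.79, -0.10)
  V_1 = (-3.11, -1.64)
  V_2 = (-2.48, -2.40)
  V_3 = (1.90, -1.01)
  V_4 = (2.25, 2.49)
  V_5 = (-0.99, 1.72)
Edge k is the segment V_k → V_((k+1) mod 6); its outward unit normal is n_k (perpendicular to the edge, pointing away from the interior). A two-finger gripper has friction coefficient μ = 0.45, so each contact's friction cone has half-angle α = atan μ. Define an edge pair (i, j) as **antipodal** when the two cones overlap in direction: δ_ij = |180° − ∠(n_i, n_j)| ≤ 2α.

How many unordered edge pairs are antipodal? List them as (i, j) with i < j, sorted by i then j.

α = atan 0.45 = 24.23°;  2α = 48.46°
n_0 = (-0.9791, +0.2034)
n_1 = (-0.7699, -0.6382)
n_2 = (+0.3025, -0.9532)
n_3 = (+0.9950, -0.0995)
n_4 = (-0.2312, +0.9729)
n_5 = (-0.7110, +0.7032)
  (0,1): δ = 128.60°  ·
  (0,2): δ = 60.65°  ·
  (0,3): δ = 6.03°  ✓
  (0,4): δ = 115.11°  ·
  (0,5): δ = 147.06°  ·
  (1,2): δ = 112.05°  ·
  (1,3): δ = 45.37°  ✓
  (1,4): δ = 63.71°  ·
  (1,5): δ = 95.66°  ·
  (2,3): δ = 113.32°  ·
  (2,4): δ = 4.24°  ✓
  (2,5): δ = 27.71°  ✓
  (3,4): δ = 70.92°  ·
  (3,5): δ = 38.97°  ✓
  (4,5): δ = 148.05°  ·
antipodal pairs: 5

count = 5; pairs: (0,3), (1,3), (2,4), (2,5), (3,5)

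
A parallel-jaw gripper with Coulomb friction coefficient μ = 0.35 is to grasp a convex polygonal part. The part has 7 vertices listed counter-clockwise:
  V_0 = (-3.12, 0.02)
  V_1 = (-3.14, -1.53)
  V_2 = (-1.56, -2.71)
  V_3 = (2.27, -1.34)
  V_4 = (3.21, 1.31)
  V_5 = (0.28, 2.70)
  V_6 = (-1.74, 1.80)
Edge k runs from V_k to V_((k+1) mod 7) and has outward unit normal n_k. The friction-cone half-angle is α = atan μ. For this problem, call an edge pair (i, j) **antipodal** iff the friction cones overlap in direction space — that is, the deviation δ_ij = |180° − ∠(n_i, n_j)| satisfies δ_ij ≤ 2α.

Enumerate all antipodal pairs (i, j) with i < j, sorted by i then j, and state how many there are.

count = 5; pairs: (0,3), (1,4), (2,5), (2,6), (3,6)

α = atan 0.35 = 19.29°;  2α = 38.58°
n_0 = (-0.9999, +0.0129)
n_1 = (-0.5984, -0.8012)
n_2 = (+0.3368, -0.9416)
n_3 = (+0.9425, -0.3343)
n_4 = (+0.4286, +0.9035)
n_5 = (-0.4070, +0.9134)
n_6 = (-0.7903, +0.6127)
  (0,1): δ = 126.01°  ·
  (0,2): δ = 69.58°  ·
  (0,3): δ = 18.79°  ✓
  (0,4): δ = 65.36°  ·
  (0,5): δ = 114.75°  ·
  (0,6): δ = 142.95°  ·
  (1,2): δ = 123.56°  ·
  (1,3): δ = 72.78°  ·
  (1,4): δ = 11.37°  ✓
  (1,5): δ = 60.77°  ·
  (1,6): δ = 88.97°  ·
  (2,3): δ = 129.21°  ·
  (2,4): δ = 45.06°  ·
  (2,5): δ = 4.33°  ✓
  (2,6): δ = 32.53°  ✓
  (3,4): δ = 95.85°  ·
  (3,5): δ = 46.45°  ·
  (3,6): δ = 18.26°  ✓
  (4,5): δ = 130.61°  ·
  (4,6): δ = 102.41°  ·
  (5,6): δ = 151.80°  ·
antipodal pairs: 5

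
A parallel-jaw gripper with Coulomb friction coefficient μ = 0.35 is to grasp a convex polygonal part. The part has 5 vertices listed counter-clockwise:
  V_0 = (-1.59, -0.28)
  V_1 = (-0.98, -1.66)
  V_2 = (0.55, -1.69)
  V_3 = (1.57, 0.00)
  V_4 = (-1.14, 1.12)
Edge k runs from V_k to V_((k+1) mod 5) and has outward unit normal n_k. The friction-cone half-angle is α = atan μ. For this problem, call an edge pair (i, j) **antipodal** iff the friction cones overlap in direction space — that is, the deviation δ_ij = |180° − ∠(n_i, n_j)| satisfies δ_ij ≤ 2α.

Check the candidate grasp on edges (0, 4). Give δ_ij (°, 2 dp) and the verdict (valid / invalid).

α = atan 0.35 = 19.29°;  2α = 38.58°
edge 0: e_0 = (+0.61, -1.38);  n_0 = (-0.9146, -0.4043)
edge 4: e_4 = (-0.45, -1.40);  n_4 = (-0.9520, +0.3060)
∠(n_0, n_4) = 41.67°
δ = |180° − 41.67°| = 138.33°
138.33° > 2α = 38.58°  →  invalid

δ = 138.33°, invalid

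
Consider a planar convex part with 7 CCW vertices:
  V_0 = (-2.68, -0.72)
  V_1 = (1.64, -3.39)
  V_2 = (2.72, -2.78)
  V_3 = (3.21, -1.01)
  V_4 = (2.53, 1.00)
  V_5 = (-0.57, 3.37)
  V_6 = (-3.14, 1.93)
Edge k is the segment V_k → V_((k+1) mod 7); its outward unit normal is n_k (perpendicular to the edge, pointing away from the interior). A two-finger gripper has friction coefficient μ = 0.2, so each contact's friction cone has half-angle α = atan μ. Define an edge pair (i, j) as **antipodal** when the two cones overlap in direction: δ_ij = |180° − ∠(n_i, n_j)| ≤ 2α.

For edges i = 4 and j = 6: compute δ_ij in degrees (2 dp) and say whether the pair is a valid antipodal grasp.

δ = 42.75°, invalid

α = atan 0.2 = 11.31°;  2α = 22.62°
edge 4: e_4 = (-3.10, +2.37);  n_4 = (+0.6074, +0.7944)
edge 6: e_6 = (+0.46, -2.65);  n_6 = (-0.9853, -0.1710)
∠(n_4, n_6) = 137.25°
δ = |180° − 137.25°| = 42.75°
42.75° > 2α = 22.62°  →  invalid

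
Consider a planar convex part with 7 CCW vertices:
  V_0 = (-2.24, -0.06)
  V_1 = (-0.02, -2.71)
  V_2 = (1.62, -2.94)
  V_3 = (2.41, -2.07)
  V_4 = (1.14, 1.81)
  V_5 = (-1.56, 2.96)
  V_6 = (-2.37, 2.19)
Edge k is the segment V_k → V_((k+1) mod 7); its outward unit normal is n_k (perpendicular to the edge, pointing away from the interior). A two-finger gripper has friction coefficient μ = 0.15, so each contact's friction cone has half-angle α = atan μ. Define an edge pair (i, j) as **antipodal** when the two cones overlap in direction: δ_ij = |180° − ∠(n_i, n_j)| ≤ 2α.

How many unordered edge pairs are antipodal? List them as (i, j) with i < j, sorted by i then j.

count = 3; pairs: (1,4), (2,5), (3,6)

α = atan 0.15 = 8.53°;  2α = 17.06°
n_0 = (-0.7666, -0.6422)
n_1 = (-0.1389, -0.9903)
n_2 = (+0.7403, -0.6722)
n_3 = (+0.9504, +0.3111)
n_4 = (+0.3919, +0.9200)
n_5 = (-0.6890, +0.7248)
n_6 = (-0.9983, -0.0577)
  (0,1): δ = 137.94°  ·
  (0,2): δ = 82.20°  ·
  (0,3): δ = 21.83°  ·
  (0,4): δ = 26.98°  ·
  (0,5): δ = 93.60°  ·
  (0,6): δ = 143.35°  ·
  (1,2): δ = 124.26°  ·
  (1,3): δ = 63.89°  ·
  (1,4): δ = 15.09°  ✓
  (1,5): δ = 51.53°  ·
  (1,6): δ = 101.29°  ·
  (2,3): δ = 119.63°  ·
  (2,4): δ = 70.83°  ·
  (2,5): δ = 4.21°  ✓
  (2,6): δ = 45.55°  ·
  (3,4): δ = 131.19°  ·
  (3,5): δ = 64.57°  ·
  (3,6): δ = 14.82°  ✓
  (4,5): δ = 113.38°  ·
  (4,6): δ = 63.62°  ·
  (5,6): δ = 130.24°  ·
antipodal pairs: 3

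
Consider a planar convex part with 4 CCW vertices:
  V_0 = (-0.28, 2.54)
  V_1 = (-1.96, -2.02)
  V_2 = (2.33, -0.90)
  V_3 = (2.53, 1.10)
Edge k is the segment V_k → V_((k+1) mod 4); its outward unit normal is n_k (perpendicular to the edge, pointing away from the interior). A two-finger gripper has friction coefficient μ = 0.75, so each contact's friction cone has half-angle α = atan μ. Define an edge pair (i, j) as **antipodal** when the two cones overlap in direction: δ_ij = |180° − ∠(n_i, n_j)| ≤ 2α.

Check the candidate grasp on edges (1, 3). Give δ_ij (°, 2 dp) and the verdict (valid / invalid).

δ = 41.76°, valid

α = atan 0.75 = 36.87°;  2α = 73.74°
edge 1: e_1 = (+4.29, +1.12);  n_1 = (+0.2526, -0.9676)
edge 3: e_3 = (-2.81, +1.44);  n_3 = (+0.4561, +0.8899)
∠(n_1, n_3) = 138.24°
δ = |180° − 138.24°| = 41.76°
41.76° ≤ 2α = 73.74°  →  valid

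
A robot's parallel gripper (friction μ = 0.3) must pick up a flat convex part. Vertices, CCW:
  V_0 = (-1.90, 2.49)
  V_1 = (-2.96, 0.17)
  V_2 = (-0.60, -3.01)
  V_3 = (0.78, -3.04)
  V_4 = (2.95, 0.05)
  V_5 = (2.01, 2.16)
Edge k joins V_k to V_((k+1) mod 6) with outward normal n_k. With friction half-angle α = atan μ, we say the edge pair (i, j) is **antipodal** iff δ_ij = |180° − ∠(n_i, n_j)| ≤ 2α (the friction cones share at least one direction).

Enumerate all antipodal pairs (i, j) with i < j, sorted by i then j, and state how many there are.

count = 3; pairs: (0,3), (1,4), (2,5)

α = atan 0.3 = 16.70°;  2α = 33.40°
n_0 = (-0.9096, +0.4156)
n_1 = (-0.8030, -0.5960)
n_2 = (-0.0217, -0.9998)
n_3 = (+0.8184, -0.5747)
n_4 = (+0.9135, +0.4069)
n_5 = (+0.0841, +0.9965)
  (0,1): δ = 118.86°  ·
  (0,2): δ = 66.69°  ·
  (0,3): δ = 10.52°  ✓
  (0,4): δ = 48.57°  ·
  (0,5): δ = 109.73°  ·
  (1,2): δ = 127.83°  ·
  (1,3): δ = 71.66°  ·
  (1,4): δ = 12.57°  ✓
  (1,5): δ = 48.60°  ·
  (2,3): δ = 123.83°  ·
  (2,4): δ = 64.74°  ·
  (2,5): δ = 3.58°  ✓
  (3,4): δ = 120.91°  ·
  (3,5): δ = 59.75°  ·
  (4,5): δ = 118.84°  ·
antipodal pairs: 3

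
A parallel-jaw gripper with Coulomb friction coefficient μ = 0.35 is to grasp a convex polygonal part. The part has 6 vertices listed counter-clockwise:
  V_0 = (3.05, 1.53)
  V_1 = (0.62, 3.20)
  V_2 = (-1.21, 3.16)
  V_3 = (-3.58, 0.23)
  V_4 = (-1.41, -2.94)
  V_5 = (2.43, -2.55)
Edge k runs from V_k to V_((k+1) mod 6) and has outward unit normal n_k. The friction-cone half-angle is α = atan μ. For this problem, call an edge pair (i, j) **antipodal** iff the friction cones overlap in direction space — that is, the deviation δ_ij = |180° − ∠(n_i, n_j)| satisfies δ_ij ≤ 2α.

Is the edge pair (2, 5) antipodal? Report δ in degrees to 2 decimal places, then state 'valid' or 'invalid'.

α = atan 0.35 = 19.29°;  2α = 38.58°
edge 2: e_2 = (-2.37, -2.93);  n_2 = (-0.7775, +0.6289)
edge 5: e_5 = (+0.62, +4.08);  n_5 = (+0.9887, -0.1502)
∠(n_2, n_5) = 149.67°
δ = |180° − 149.67°| = 30.33°
30.33° ≤ 2α = 38.58°  →  valid

δ = 30.33°, valid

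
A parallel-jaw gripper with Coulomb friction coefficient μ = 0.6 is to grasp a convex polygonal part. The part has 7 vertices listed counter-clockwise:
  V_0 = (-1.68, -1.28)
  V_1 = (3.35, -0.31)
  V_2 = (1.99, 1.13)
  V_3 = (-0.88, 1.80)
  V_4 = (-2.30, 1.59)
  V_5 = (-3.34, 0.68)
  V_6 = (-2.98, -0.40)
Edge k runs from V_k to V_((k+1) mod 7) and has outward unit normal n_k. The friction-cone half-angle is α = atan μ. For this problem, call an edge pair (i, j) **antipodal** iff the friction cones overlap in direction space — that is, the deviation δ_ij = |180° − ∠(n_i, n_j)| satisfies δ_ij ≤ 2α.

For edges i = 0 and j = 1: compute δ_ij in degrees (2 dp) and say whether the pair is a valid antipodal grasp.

δ = 57.55°, valid

α = atan 0.6 = 30.96°;  2α = 61.93°
edge 0: e_0 = (+5.03, +0.97);  n_0 = (+0.1894, -0.9819)
edge 1: e_1 = (-1.36, +1.44);  n_1 = (+0.7270, +0.6866)
∠(n_0, n_1) = 122.45°
δ = |180° − 122.45°| = 57.55°
57.55° ≤ 2α = 61.93°  →  valid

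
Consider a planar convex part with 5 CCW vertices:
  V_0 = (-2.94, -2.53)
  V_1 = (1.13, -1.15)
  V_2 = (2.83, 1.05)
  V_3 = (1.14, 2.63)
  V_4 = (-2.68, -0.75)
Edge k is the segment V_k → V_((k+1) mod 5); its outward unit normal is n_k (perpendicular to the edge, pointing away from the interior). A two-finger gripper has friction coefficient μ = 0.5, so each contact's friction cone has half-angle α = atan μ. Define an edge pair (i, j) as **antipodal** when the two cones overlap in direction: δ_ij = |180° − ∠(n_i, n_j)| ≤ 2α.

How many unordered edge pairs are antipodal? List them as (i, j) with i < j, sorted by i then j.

α = atan 0.5 = 26.57°;  2α = 53.13°
n_0 = (+0.3211, -0.9470)
n_1 = (+0.7913, -0.6114)
n_2 = (+0.6829, +0.7305)
n_3 = (-0.6627, +0.7489)
n_4 = (-0.9895, +0.1445)
  (0,1): δ = 146.42°  ·
  (0,2): δ = 61.80°  ·
  (0,3): δ = 22.77°  ✓
  (0,4): δ = 62.96°  ·
  (1,2): δ = 95.38°  ·
  (1,3): δ = 10.80°  ✓
  (1,4): δ = 29.38°  ✓
  (2,3): δ = 95.42°  ·
  (2,4): δ = 55.24°  ·
  (3,4): δ = 139.81°  ·
antipodal pairs: 3

count = 3; pairs: (0,3), (1,3), (1,4)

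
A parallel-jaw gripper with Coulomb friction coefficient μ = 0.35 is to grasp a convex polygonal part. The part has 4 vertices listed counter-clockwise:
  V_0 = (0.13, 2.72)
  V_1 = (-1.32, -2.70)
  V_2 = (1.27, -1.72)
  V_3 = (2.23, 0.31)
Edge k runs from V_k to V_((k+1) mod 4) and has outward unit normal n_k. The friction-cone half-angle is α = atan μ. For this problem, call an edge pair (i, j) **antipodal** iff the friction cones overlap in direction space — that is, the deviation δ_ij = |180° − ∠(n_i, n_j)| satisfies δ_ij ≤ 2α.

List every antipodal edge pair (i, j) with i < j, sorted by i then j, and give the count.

α = atan 0.35 = 19.29°;  2α = 38.58°
n_0 = (-0.9660, +0.2584)
n_1 = (+0.3539, -0.9353)
n_2 = (+0.9040, -0.4275)
n_3 = (+0.7539, +0.6570)
  (0,1): δ = 54.30°  ·
  (0,2): δ = 10.33°  ✓
  (0,3): δ = 56.05°  ·
  (1,2): δ = 136.04°  ·
  (1,3): δ = 69.66°  ·
  (2,3): δ = 113.62°  ·
antipodal pairs: 1

count = 1; pairs: (0,2)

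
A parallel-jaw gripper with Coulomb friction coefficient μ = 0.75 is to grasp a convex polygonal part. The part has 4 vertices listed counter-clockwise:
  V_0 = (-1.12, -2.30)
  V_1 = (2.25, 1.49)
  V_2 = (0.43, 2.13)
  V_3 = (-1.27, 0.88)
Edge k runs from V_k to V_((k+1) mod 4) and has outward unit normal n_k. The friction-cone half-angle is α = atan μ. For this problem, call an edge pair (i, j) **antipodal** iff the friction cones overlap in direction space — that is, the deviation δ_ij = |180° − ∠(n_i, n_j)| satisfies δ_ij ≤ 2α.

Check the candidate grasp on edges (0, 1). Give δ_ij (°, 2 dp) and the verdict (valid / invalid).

δ = 67.73°, valid

α = atan 0.75 = 36.87°;  2α = 73.74°
edge 0: e_0 = (+3.37, +3.79);  n_0 = (+0.7473, -0.6645)
edge 1: e_1 = (-1.82, +0.64);  n_1 = (+0.3317, +0.9434)
∠(n_0, n_1) = 112.27°
δ = |180° − 112.27°| = 67.73°
67.73° ≤ 2α = 73.74°  →  valid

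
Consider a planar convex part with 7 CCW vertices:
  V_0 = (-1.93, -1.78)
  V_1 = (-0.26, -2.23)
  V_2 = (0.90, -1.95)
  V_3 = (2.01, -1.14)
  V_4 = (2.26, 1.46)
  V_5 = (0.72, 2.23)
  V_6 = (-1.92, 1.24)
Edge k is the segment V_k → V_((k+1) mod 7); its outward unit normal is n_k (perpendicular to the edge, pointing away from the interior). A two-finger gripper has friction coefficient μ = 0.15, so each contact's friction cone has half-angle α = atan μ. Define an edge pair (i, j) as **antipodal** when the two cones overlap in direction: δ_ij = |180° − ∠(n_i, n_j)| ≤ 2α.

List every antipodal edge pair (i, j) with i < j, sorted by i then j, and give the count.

count = 4; pairs: (0,4), (1,5), (2,5), (3,6)

α = atan 0.15 = 8.53°;  2α = 17.06°
n_0 = (-0.2602, -0.9656)
n_1 = (+0.2346, -0.9721)
n_2 = (+0.5895, -0.8078)
n_3 = (+0.9954, -0.0957)
n_4 = (+0.4472, +0.8944)
n_5 = (-0.3511, +0.9363)
n_6 = (-1.0000, +0.0033)
  (0,1): δ = 151.35°  ·
  (0,2): δ = 128.80°  ·
  (0,3): δ = 80.41°  ·
  (0,4): δ = 11.48°  ✓
  (0,5): δ = 35.64°  ·
  (0,6): δ = 104.89°  ·
  (1,2): δ = 157.45°  ·
  (1,3): δ = 109.06°  ·
  (1,4): δ = 40.14°  ·
  (1,5): δ = 6.99°  ✓
  (1,6): δ = 76.24°  ·
  (2,3): δ = 131.61°  ·
  (2,4): δ = 62.68°  ·
  (2,5): δ = 15.56°  ✓
  (2,6): δ = 53.69°  ·
  (3,4): δ = 111.07°  ·
  (3,5): δ = 63.95°  ·
  (3,6): δ = 5.30°  ✓
  (4,5): δ = 132.88°  ·
  (4,6): δ = 63.62°  ·
  (5,6): δ = 110.75°  ·
antipodal pairs: 4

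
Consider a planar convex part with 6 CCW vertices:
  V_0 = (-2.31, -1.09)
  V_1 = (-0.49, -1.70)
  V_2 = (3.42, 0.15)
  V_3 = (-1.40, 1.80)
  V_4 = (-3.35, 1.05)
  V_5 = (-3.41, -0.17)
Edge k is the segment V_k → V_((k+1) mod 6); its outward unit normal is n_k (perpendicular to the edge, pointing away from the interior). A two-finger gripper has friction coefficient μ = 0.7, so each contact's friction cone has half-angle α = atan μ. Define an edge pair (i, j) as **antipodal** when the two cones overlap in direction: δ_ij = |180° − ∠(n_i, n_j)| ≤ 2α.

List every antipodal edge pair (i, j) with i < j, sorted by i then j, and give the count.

count = 7; pairs: (0,2), (0,3), (1,2), (1,3), (1,4), (2,5), (3,5)

α = atan 0.7 = 34.99°;  2α = 69.98°
n_0 = (-0.3178, -0.9482)
n_1 = (+0.4277, -0.9039)
n_2 = (+0.3239, +0.9461)
n_3 = (-0.3590, +0.9333)
n_4 = (-0.9988, +0.0491)
n_5 = (-0.6416, -0.7671)
  (0,1): δ = 136.15°  ·
  (0,2): δ = 0.37°  ✓
  (0,3): δ = 39.57°  ✓
  (0,4): δ = 105.71°  ·
  (0,5): δ = 158.62°  ·
  (1,2): δ = 44.22°  ✓
  (1,3): δ = 4.28°  ✓
  (1,4): δ = 61.86°  ✓
  (1,5): δ = 114.77°  ·
  (2,3): δ = 140.07°  ·
  (2,4): δ = 73.92°  ·
  (2,5): δ = 21.01°  ✓
  (3,4): δ = 113.85°  ·
  (3,5): δ = 60.95°  ✓
  (4,5): δ = 127.09°  ·
antipodal pairs: 7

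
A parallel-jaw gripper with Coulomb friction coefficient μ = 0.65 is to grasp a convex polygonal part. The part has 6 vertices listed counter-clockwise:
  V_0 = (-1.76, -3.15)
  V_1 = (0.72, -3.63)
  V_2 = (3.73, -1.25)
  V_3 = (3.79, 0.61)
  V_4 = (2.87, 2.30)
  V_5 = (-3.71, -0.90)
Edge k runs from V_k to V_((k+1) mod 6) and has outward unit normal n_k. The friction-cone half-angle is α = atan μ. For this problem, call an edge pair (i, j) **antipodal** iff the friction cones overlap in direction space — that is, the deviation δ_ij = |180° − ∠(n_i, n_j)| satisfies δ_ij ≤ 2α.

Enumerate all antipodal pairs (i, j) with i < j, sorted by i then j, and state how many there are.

count = 6; pairs: (0,3), (0,4), (1,4), (2,4), (2,5), (3,5)

α = atan 0.65 = 33.02°;  2α = 66.05°
n_0 = (-0.1900, -0.9818)
n_1 = (+0.6202, -0.7844)
n_2 = (+0.9995, -0.0322)
n_3 = (+0.8783, +0.4781)
n_4 = (-0.4373, +0.8993)
n_5 = (-0.7557, -0.6549)
  (0,1): δ = 130.71°  ·
  (0,2): δ = 80.89°  ·
  (0,3): δ = 50.48°  ✓
  (0,4): δ = 36.89°  ✓
  (0,5): δ = 141.87°  ·
  (1,2): δ = 130.18°  ·
  (1,3): δ = 99.77°  ·
  (1,4): δ = 12.40°  ✓
  (1,5): δ = 92.58°  ·
  (2,3): δ = 149.59°  ·
  (2,4): δ = 62.22°  ✓
  (2,5): δ = 42.76°  ✓
  (3,4): δ = 92.63°  ·
  (3,5): δ = 12.35°  ✓
  (4,5): δ = 75.02°  ·
antipodal pairs: 6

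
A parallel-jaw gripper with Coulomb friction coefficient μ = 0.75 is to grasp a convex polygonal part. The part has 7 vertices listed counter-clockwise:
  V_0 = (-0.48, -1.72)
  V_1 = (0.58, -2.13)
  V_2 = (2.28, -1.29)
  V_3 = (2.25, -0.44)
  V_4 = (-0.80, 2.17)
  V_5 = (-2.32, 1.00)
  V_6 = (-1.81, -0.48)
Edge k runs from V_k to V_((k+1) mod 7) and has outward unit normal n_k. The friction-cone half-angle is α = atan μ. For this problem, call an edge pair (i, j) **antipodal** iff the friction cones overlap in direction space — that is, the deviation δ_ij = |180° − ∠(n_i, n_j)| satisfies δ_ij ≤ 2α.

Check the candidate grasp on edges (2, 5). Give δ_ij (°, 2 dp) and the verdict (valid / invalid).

δ = 16.99°, valid

α = atan 0.75 = 36.87°;  2α = 73.74°
edge 2: e_2 = (-0.03, +0.85);  n_2 = (+0.9994, +0.0353)
edge 5: e_5 = (+0.51, -1.48);  n_5 = (-0.9454, -0.3258)
∠(n_2, n_5) = 163.01°
δ = |180° − 163.01°| = 16.99°
16.99° ≤ 2α = 73.74°  →  valid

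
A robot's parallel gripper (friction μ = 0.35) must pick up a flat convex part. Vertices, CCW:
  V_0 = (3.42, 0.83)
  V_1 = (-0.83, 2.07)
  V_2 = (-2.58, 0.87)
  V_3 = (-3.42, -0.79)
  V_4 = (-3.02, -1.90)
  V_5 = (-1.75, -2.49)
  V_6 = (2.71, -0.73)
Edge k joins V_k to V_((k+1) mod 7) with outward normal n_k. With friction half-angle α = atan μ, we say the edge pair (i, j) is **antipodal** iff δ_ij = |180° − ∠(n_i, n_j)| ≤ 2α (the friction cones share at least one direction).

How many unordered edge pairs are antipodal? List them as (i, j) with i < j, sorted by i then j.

count = 5; pairs: (0,4), (0,5), (1,5), (1,6), (2,6)

α = atan 0.35 = 19.29°;  2α = 38.58°
n_0 = (+0.2801, +0.9600)
n_1 = (-0.5655, +0.8247)
n_2 = (-0.8923, +0.4515)
n_3 = (-0.9408, -0.3390)
n_4 = (-0.4213, -0.9069)
n_5 = (+0.3671, -0.9302)
n_6 = (+0.9102, -0.4142)
  (0,1): δ = 129.30°  ·
  (0,2): δ = 100.58°  ·
  (0,3): δ = 53.92°  ·
  (0,4): δ = 8.65°  ✓
  (0,5): δ = 37.80°  ✓
  (0,6): δ = 81.79°  ·
  (1,2): δ = 151.28°  ·
  (1,3): δ = 104.62°  ·
  (1,4): δ = 59.36°  ·
  (1,5): δ = 12.90°  ✓
  (1,6): δ = 31.09°  ✓
  (2,3): δ = 133.34°  ·
  (2,4): δ = 88.08°  ·
  (2,5): δ = 41.62°  ·
  (2,6): δ = 2.37°  ✓
  (3,4): δ = 134.74°  ·
  (3,5): δ = 88.28°  ·
  (3,6): δ = 44.29°  ·
  (4,5): δ = 133.55°  ·
  (4,6): δ = 89.55°  ·
  (5,6): δ = 136.01°  ·
antipodal pairs: 5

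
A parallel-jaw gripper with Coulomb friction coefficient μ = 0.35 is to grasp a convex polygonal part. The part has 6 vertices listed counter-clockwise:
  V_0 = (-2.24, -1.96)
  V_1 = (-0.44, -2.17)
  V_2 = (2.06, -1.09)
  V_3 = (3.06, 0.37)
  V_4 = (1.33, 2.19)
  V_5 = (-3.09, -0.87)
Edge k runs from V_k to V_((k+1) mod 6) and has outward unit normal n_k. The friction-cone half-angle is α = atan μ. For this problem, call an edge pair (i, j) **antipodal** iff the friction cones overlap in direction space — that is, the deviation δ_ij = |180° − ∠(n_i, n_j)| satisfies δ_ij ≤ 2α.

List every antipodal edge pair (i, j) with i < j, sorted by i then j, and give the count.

count = 3; pairs: (1,4), (2,4), (3,5)

α = atan 0.35 = 19.29°;  2α = 38.58°
n_0 = (-0.1159, -0.9933)
n_1 = (+0.3966, -0.9180)
n_2 = (+0.8250, -0.5651)
n_3 = (+0.7248, +0.6890)
n_4 = (-0.5692, +0.8222)
n_5 = (-0.7886, -0.6149)
  (0,1): δ = 149.98°  ·
  (0,2): δ = 117.75°  ·
  (0,3): δ = 39.80°  ·
  (0,4): δ = 41.35°  ·
  (0,5): δ = 134.60°  ·
  (1,2): δ = 147.77°  ·
  (1,3): δ = 69.82°  ·
  (1,4): δ = 11.33°  ✓
  (1,5): δ = 104.58°  ·
  (2,3): δ = 102.04°  ·
  (2,4): δ = 20.90°  ✓
  (2,5): δ = 72.36°  ·
  (3,4): δ = 98.85°  ·
  (3,5): δ = 5.60°  ✓
  (4,5): δ = 86.75°  ·
antipodal pairs: 3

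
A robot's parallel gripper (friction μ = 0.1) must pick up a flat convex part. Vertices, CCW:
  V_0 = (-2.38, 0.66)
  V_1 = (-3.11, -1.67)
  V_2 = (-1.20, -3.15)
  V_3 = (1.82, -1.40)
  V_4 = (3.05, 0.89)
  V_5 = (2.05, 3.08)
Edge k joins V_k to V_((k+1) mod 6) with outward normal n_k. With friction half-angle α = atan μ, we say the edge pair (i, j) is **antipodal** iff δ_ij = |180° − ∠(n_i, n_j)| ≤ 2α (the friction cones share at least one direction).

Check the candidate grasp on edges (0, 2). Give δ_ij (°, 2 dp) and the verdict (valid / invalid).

α = atan 0.1 = 5.71°;  2α = 11.42°
edge 0: e_0 = (-0.73, -2.33);  n_0 = (-0.9543, +0.2990)
edge 2: e_2 = (+3.02, +1.75);  n_2 = (+0.5014, -0.8652)
∠(n_0, n_2) = 137.49°
δ = |180° − 137.49°| = 42.51°
42.51° > 2α = 11.42°  →  invalid

δ = 42.51°, invalid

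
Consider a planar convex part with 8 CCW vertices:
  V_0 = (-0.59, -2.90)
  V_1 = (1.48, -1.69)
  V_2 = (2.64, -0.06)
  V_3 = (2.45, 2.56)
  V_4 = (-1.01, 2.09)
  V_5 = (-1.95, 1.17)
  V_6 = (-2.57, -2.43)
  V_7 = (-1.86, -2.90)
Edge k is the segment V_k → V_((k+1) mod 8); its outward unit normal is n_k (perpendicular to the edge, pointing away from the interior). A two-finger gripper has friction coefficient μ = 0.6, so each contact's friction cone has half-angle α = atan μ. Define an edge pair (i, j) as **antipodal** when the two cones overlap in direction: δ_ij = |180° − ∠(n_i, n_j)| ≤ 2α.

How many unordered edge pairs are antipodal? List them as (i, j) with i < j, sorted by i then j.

count = 12; pairs: (0,3), (0,4), (0,5), (1,3), (1,4), (1,5), (2,4), (2,5), (2,6), (3,6), (3,7), (4,7)

α = atan 0.6 = 30.96°;  2α = 61.93°
n_0 = (+0.5046, -0.8633)
n_1 = (+0.8147, -0.5798)
n_2 = (+0.9974, +0.0723)
n_3 = (-0.1346, +0.9909)
n_4 = (-0.6995, +0.7147)
n_5 = (-0.9855, +0.1697)
n_6 = (-0.5520, -0.8339)
n_7 = (+0.0000, -1.0000)
  (0,1): δ = 155.75°  ·
  (0,2): δ = 116.16°  ·
  (0,3): δ = 22.57°  ✓
  (0,4): δ = 14.08°  ✓
  (0,5): δ = 49.92°  ✓
  (0,6): δ = 116.19°  ·
  (0,7): δ = 149.69°  ·
  (1,2): δ = 140.41°  ·
  (1,3): δ = 46.83°  ✓
  (1,4): δ = 10.18°  ✓
  (1,5): δ = 25.67°  ✓
  (1,6): δ = 91.93°  ·
  (1,7): δ = 125.44°  ·
  (2,3): δ = 86.41°  ·
  (2,4): δ = 49.76°  ✓
  (2,5): δ = 13.92°  ✓
  (2,6): δ = 52.35°  ✓
  (2,7): δ = 85.85°  ·
  (3,4): δ = 143.35°  ·
  (3,5): δ = 107.51°  ·
  (3,6): δ = 41.24°  ✓
  (3,7): δ = 7.74°  ✓
  (4,5): δ = 144.16°  ·
  (4,6): δ = 77.89°  ·
  (4,7): δ = 44.38°  ✓
  (5,6): δ = 113.73°  ·
  (5,7): δ = 80.23°  ·
  (6,7): δ = 146.50°  ·
antipodal pairs: 12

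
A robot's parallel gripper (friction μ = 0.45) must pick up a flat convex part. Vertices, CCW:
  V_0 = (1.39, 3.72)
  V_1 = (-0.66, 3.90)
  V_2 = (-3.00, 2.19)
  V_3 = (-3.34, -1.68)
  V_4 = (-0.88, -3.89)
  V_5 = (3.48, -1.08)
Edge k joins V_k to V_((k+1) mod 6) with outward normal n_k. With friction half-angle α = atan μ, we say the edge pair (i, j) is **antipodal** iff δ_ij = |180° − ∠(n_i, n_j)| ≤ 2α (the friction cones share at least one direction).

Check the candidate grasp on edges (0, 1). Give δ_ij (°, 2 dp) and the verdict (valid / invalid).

α = atan 0.45 = 24.23°;  2α = 48.46°
edge 0: e_0 = (-2.05, +0.18);  n_0 = (+0.0875, +0.9962)
edge 1: e_1 = (-2.34, -1.71);  n_1 = (-0.5900, +0.8074)
∠(n_0, n_1) = 41.18°
δ = |180° − 41.18°| = 138.82°
138.82° > 2α = 48.46°  →  invalid

δ = 138.82°, invalid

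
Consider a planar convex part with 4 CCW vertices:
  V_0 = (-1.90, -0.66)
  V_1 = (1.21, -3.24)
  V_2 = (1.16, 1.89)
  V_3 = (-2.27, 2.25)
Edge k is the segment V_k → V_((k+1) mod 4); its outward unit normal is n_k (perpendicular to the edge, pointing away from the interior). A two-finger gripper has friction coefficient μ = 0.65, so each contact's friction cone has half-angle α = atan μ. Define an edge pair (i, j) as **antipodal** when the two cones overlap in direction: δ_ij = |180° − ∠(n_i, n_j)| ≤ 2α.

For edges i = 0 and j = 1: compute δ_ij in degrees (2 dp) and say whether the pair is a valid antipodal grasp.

δ = 49.76°, valid

α = atan 0.65 = 33.02°;  2α = 66.05°
edge 0: e_0 = (+3.11, -2.58);  n_0 = (-0.6385, -0.7696)
edge 1: e_1 = (-0.05, +5.13);  n_1 = (+1.0000, +0.0097)
∠(n_0, n_1) = 130.24°
δ = |180° − 130.24°| = 49.76°
49.76° ≤ 2α = 66.05°  →  valid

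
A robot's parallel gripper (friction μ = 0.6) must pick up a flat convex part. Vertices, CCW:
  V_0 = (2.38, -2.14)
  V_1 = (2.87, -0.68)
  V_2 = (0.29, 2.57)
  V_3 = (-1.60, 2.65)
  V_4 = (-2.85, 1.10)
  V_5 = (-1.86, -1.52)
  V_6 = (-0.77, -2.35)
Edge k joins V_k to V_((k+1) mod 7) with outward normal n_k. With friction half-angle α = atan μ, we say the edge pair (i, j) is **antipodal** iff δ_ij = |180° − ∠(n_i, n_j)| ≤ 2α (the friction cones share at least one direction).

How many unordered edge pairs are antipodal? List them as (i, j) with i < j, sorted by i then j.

α = atan 0.6 = 30.96°;  2α = 61.93°
n_0 = (+0.9480, -0.3182)
n_1 = (+0.7832, +0.6218)
n_2 = (+0.0423, +0.9991)
n_3 = (-0.7784, +0.6278)
n_4 = (-0.9354, -0.3535)
n_5 = (-0.6058, -0.7956)
n_6 = (+0.0665, -0.9978)
  (0,1): δ = 123.00°  ·
  (0,2): δ = 73.87°  ·
  (0,3): δ = 20.33°  ✓
  (0,4): δ = 39.25°  ✓
  (0,5): δ = 71.26°  ·
  (0,6): δ = 112.37°  ·
  (1,2): δ = 130.87°  ·
  (1,3): δ = 77.33°  ·
  (1,4): δ = 17.74°  ✓
  (1,5): δ = 14.27°  ✓
  (1,6): δ = 55.37°  ✓
  (2,3): δ = 126.46°  ·
  (2,4): δ = 66.88°  ·
  (2,5): δ = 34.86°  ✓
  (2,6): δ = 6.24°  ✓
  (3,4): δ = 120.42°  ·
  (3,5): δ = 88.40°  ·
  (3,6): δ = 47.30°  ✓
  (4,5): δ = 147.99°  ·
  (4,6): δ = 106.89°  ·
  (5,6): δ = 138.90°  ·
antipodal pairs: 8

count = 8; pairs: (0,3), (0,4), (1,4), (1,5), (1,6), (2,5), (2,6), (3,6)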